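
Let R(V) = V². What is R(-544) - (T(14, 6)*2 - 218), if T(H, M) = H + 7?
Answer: 296112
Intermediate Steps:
T(H, M) = 7 + H
R(-544) - (T(14, 6)*2 - 218) = (-544)² - ((7 + 14)*2 - 218) = 295936 - (21*2 - 218) = 295936 - (42 - 218) = 295936 - 1*(-176) = 295936 + 176 = 296112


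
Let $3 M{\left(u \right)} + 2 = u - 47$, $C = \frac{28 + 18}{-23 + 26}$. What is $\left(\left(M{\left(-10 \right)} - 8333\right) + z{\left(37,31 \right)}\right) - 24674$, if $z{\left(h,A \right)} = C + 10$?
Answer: $- \frac{99004}{3} \approx -33001.0$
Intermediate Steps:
$C = \frac{46}{3} \approx 15.333$
$z{\left(h,A \right)} = \frac{76}{3}$ ($z{\left(h,A \right)} = \frac{46}{3} + 10 = \frac{76}{3}$)
$M{\left(u \right)} = - \frac{49}{3} + \frac{u}{3}$ ($M{\left(u \right)} = - \frac{2}{3} + \frac{u - 47}{3} = - \frac{2}{3} + \frac{-47 + u}{3} = - \frac{2}{3} + \left(- \frac{47}{3} + \frac{u}{3}\right) = - \frac{49}{3} + \frac{u}{3}$)
$\left(\left(M{\left(-10 \right)} - 8333\right) + z{\left(37,31 \right)}\right) - 24674 = \left(\left(\left(- \frac{49}{3} + \frac{1}{3} \left(-10\right)\right) - 8333\right) + \frac{76}{3}\right) - 24674 = \left(\left(\left(- \frac{49}{3} - \frac{10}{3}\right) - 8333\right) + \frac{76}{3}\right) - 24674 = \left(\left(- \frac{59}{3} - 8333\right) + \frac{76}{3}\right) - 24674 = \left(- \frac{25058}{3} + \frac{76}{3}\right) - 24674 = - \frac{24982}{3} - 24674 = - \frac{99004}{3}$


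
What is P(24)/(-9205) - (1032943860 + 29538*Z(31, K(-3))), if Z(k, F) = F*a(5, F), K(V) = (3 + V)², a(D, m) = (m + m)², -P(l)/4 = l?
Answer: -9508248231204/9205 ≈ -1.0329e+9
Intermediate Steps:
P(l) = -4*l
a(D, m) = 4*m² (a(D, m) = (2*m)² = 4*m²)
Z(k, F) = 4*F³ (Z(k, F) = F*(4*F²) = 4*F³)
P(24)/(-9205) - (1032943860 + 29538*Z(31, K(-3))) = -4*24/(-9205) - (1032943860 + 118152*(3 - 3)⁶) = -96*(-1/9205) - 29538/(1/(34970 + 4*(0²)³)) = 96/9205 - 29538/(1/(34970 + 4*0³)) = 96/9205 - 29538/(1/(34970 + 4*0)) = 96/9205 - 29538/(1/(34970 + 0)) = 96/9205 - 29538/(1/34970) = 96/9205 - 29538/1/34970 = 96/9205 - 29538*34970 = 96/9205 - 1032943860 = -9508248231204/9205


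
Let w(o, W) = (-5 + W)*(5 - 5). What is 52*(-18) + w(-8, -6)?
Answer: -936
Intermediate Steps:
w(o, W) = 0 (w(o, W) = (-5 + W)*0 = 0)
52*(-18) + w(-8, -6) = 52*(-18) + 0 = -936 + 0 = -936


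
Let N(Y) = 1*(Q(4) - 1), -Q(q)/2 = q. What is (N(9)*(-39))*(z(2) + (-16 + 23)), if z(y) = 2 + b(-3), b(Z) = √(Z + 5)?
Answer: 3159 + 351*√2 ≈ 3655.4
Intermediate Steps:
b(Z) = √(5 + Z)
Q(q) = -2*q
z(y) = 2 + √2 (z(y) = 2 + √(5 - 3) = 2 + √2)
N(Y) = -9 (N(Y) = 1*(-2*4 - 1) = 1*(-8 - 1) = 1*(-9) = -9)
(N(9)*(-39))*(z(2) + (-16 + 23)) = (-9*(-39))*((2 + √2) + (-16 + 23)) = 351*((2 + √2) + 7) = 351*(9 + √2) = 3159 + 351*√2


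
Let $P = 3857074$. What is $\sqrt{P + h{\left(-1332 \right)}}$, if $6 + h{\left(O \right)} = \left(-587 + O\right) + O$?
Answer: $\sqrt{3853817} \approx 1963.1$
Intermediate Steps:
$h{\left(O \right)} = -593 + 2 O$ ($h{\left(O \right)} = -6 + \left(\left(-587 + O\right) + O\right) = -6 + \left(-587 + 2 O\right) = -593 + 2 O$)
$\sqrt{P + h{\left(-1332 \right)}} = \sqrt{3857074 + \left(-593 + 2 \left(-1332\right)\right)} = \sqrt{3857074 - 3257} = \sqrt{3853817}$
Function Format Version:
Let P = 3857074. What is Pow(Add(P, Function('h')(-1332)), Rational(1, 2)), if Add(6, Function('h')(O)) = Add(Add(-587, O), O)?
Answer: Pow(3853817, Rational(1, 2)) ≈ 1963.1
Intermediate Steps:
Function('h')(O) = Add(-593, Mul(2, O)) (Function('h')(O) = Add(-6, Add(Add(-587, O), O)) = Add(-6, Add(-587, Mul(2, O))) = Add(-593, Mul(2, O)))
Pow(Add(P, Function('h')(-1332)), Rational(1, 2)) = Pow(Add(3857074, Add(-593, Mul(2, -1332))), Rational(1, 2)) = Pow(Add(3857074, Add(-593, -2664)), Rational(1, 2)) = Pow(Add(3857074, -3257), Rational(1, 2)) = Pow(3853817, Rational(1, 2))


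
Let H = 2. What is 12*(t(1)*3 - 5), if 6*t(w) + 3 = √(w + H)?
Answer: -78 + 6*√3 ≈ -67.608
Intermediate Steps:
t(w) = -½ + √(2 + w)/6 (t(w) = -½ + √(w + 2)/6 = -½ + √(2 + w)/6)
12*(t(1)*3 - 5) = 12*((-½ + √(2 + 1)/6)*3 - 5) = 12*((-½ + √3/6)*3 - 5) = 12*((-3/2 + √3/2) - 5) = 12*(-13/2 + √3/2) = -78 + 6*√3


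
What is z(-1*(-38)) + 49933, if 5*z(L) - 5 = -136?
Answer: 249534/5 ≈ 49907.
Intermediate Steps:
z(L) = -131/5 (z(L) = 1 + (1/5)*(-136) = 1 - 136/5 = -131/5)
z(-1*(-38)) + 49933 = -131/5 + 49933 = 249534/5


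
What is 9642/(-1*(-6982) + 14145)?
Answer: 9642/21127 ≈ 0.45638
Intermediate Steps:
9642/(-1*(-6982) + 14145) = 9642/(6982 + 14145) = 9642/21127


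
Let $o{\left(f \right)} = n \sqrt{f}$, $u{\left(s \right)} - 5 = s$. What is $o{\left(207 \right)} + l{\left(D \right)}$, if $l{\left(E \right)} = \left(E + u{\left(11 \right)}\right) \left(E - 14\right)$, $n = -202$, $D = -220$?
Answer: $47736 - 606 \sqrt{23} \approx 44830.0$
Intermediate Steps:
$u{\left(s \right)} = 5 + s$
$l{\left(E \right)} = \left(-14 + E\right) \left(16 + E\right)$ ($l{\left(E \right)} = \left(E + \left(5 + 11\right)\right) \left(E - 14\right) = \left(E + 16\right) \left(-14 + E\right) = \left(16 + E\right) \left(-14 + E\right) = \left(-14 + E\right) \left(16 + E\right)$)
$o{\left(f \right)} = - 202 \sqrt{f}$
$o{\left(207 \right)} + l{\left(D \right)} = - 202 \sqrt{207} + \left(-224 + \left(-220\right)^{2} + 2 \left(-220\right)\right) = - 202 \cdot 3 \sqrt{23} - -47736 = - 606 \sqrt{23} + 47736 = 47736 - 606 \sqrt{23}$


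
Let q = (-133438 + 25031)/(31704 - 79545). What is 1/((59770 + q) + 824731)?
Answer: 47841/42315520748 ≈ 1.1306e-6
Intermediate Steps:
q = 108407/47841 (q = -108407/(-47841) = -108407*(-1/47841) = 108407/47841 ≈ 2.2660)
1/((59770 + q) + 824731) = 1/((59770 + 108407/47841) + 824731) = 1/(2859564977/47841 + 824731) = 1/(42315520748/47841) = 47841/42315520748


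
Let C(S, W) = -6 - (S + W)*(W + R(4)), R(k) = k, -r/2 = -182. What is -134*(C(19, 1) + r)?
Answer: -34572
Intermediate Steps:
r = 364 (r = -2*(-182) = 364)
C(S, W) = -6 - (4 + W)*(S + W) (C(S, W) = -6 - (S + W)*(W + 4) = -6 - (S + W)*(4 + W) = -6 - (4 + W)*(S + W))
-134*(C(19, 1) + r) = -134*((-6 - 1*1**2 - 4*19 - 4*1 - 1*19*1) + 364) = -134*((-6 - 1*1 - 76 - 4 - 19) + 364) = -134*((-6 - 1 - 76 - 4 - 19) + 364) = -134*(-106 + 364) = -134*258 = -34572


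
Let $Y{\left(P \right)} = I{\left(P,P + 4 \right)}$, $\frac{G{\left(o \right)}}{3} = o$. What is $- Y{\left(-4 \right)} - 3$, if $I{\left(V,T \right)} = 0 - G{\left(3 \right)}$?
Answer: $6$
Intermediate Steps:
$G{\left(o \right)} = 3 o$
$I{\left(V,T \right)} = -9$ ($I{\left(V,T \right)} = 0 - 3 \cdot 3 = 0 - 9 = -9$)
$Y{\left(P \right)} = -9$
$- Y{\left(-4 \right)} - 3 = \left(-1\right) \left(-9\right) - 3 = 9 - 3 = 6$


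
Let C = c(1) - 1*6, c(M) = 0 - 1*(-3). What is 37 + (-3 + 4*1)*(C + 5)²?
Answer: 41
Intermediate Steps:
c(M) = 3 (c(M) = 0 + 3 = 3)
C = -3 (C = 3 - 1*6 = 3 - 6 = -3)
37 + (-3 + 4*1)*(C + 5)² = 37 + (-3 + 4*1)*(-3 + 5)² = 37 + (-3 + 4)*2² = 37 + 1*4 = 37 + 4 = 41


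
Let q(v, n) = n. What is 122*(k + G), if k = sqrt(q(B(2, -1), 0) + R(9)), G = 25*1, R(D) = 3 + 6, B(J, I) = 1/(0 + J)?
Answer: 3416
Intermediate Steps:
B(J, I) = 1/J
R(D) = 9
G = 25
k = 3 (k = sqrt(0 + 9) = sqrt(9) = 3)
122*(k + G) = 122*(3 + 25) = 122*28 = 3416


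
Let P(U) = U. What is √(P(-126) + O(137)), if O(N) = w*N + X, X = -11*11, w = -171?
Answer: I*√23674 ≈ 153.86*I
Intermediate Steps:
X = -121
O(N) = -121 - 171*N (O(N) = -171*N - 121 = -121 - 171*N)
√(P(-126) + O(137)) = √(-126 + (-121 - 171*137)) = √(-126 + (-121 - 23427)) = √(-126 - 23548) = √(-23674) = I*√23674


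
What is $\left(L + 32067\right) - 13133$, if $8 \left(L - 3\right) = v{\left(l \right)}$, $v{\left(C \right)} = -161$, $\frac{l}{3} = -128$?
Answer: $\frac{151335}{8} \approx 18917.0$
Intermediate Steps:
$l = -384$ ($l = 3 \left(-128\right) = -384$)
$L = - \frac{137}{8}$ ($L = 3 + \frac{1}{8} \left(-161\right) = 3 - \frac{161}{8} = - \frac{137}{8} \approx -17.125$)
$\left(L + 32067\right) - 13133 = \left(- \frac{137}{8} + 32067\right) - 13133 = \frac{256399}{8} - 13133 = \frac{151335}{8}$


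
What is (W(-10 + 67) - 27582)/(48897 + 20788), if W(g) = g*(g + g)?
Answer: -3012/9955 ≈ -0.30256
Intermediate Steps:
W(g) = 2*g² (W(g) = g*(2*g) = 2*g²)
(W(-10 + 67) - 27582)/(48897 + 20788) = (2*(-10 + 67)² - 27582)/(48897 + 20788) = (2*57² - 27582)/69685 = (2*3249 - 27582)*(1/69685) = (6498 - 27582)*(1/69685) = -21084*1/69685 = -3012/9955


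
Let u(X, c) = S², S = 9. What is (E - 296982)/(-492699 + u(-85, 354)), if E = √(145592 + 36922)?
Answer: 7071/11729 - √182514/492618 ≈ 0.60200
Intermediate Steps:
u(X, c) = 81 (u(X, c) = 9² = 81)
E = √182514 ≈ 427.22
(E - 296982)/(-492699 + u(-85, 354)) = (√182514 - 296982)/(-492699 + 81) = (-296982 + √182514)/(-492618) = (-296982 + √182514)*(-1/492618) = 7071/11729 - √182514/492618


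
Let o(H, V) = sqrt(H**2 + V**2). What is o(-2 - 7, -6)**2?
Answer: 117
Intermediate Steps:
o(-2 - 7, -6)**2 = (sqrt((-2 - 7)**2 + (-6)**2))**2 = (sqrt((-9)**2 + 36))**2 = (sqrt(81 + 36))**2 = (sqrt(117))**2 = (3*sqrt(13))**2 = 117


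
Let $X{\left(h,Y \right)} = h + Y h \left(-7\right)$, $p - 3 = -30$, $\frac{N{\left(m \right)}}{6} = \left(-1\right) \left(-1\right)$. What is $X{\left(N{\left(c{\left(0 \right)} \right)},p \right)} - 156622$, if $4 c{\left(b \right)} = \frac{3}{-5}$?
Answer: $-155482$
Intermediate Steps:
$c{\left(b \right)} = - \frac{3}{20}$ ($c{\left(b \right)} = \frac{3 \frac{1}{-5}}{4} = \frac{3 \left(- \frac{1}{5}\right)}{4} = \frac{1}{4} \left(- \frac{3}{5}\right) = - \frac{3}{20}$)
$N{\left(m \right)} = 6$ ($N{\left(m \right)} = 6 \left(\left(-1\right) \left(-1\right)\right) = 6 \cdot 1 = 6$)
$p = -27$ ($p = 3 - 30 = -27$)
$X{\left(h,Y \right)} = h - 7 Y h$
$X{\left(N{\left(c{\left(0 \right)} \right)},p \right)} - 156622 = 6 \left(1 - -189\right) - 156622 = 6 \left(1 + 189\right) - 156622 = 6 \cdot 190 - 156622 = 1140 - 156622 = -155482$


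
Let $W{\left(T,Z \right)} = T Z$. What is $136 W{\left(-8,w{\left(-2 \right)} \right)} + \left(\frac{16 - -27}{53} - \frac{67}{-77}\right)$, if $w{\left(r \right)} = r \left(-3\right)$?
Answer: $- \frac{26633906}{4081} \approx -6526.3$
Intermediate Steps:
$w{\left(r \right)} = - 3 r$
$136 W{\left(-8,w{\left(-2 \right)} \right)} + \left(\frac{16 - -27}{53} - \frac{67}{-77}\right) = 136 \left(- 8 \left(\left(-3\right) \left(-2\right)\right)\right) + \left(\frac{16 - -27}{53} - \frac{67}{-77}\right) = 136 \left(\left(-8\right) 6\right) + \left(\left(16 + 27\right) \frac{1}{53} - - \frac{67}{77}\right) = 136 \left(-48\right) + \left(43 \cdot \frac{1}{53} + \frac{67}{77}\right) = -6528 + \left(\frac{43}{53} + \frac{67}{77}\right) = -6528 + \frac{6862}{4081} = - \frac{26633906}{4081}$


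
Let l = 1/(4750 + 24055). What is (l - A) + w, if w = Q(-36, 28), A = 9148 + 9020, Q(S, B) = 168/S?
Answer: -1570390987/86415 ≈ -18173.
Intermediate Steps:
A = 18168
w = -14/3 (w = 168/(-36) = 168*(-1/36) = -14/3 ≈ -4.6667)
l = 1/28805 ≈ 3.4716e-5
(l - A) + w = (1/28805 - 1*18168) - 14/3 = (1/28805 - 18168) - 14/3 = -523329239/28805 - 14/3 = -1570390987/86415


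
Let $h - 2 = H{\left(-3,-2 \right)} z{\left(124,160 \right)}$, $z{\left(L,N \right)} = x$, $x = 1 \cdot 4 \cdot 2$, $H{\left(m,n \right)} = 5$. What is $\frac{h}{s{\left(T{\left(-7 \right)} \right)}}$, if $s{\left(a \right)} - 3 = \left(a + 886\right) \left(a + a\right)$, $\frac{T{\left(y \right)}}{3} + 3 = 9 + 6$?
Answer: $\frac{14}{22129} \approx 0.00063265$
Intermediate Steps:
$T{\left(y \right)} = 36$ ($T{\left(y \right)} = -9 + 3 \left(9 + 6\right) = -9 + 3 \cdot 15 = -9 + 45 = 36$)
$s{\left(a \right)} = 3 + 2 a \left(886 + a\right)$ ($s{\left(a \right)} = 3 + \left(a + 886\right) \left(a + a\right) = 3 + \left(886 + a\right) 2 a = 3 + 2 a \left(886 + a\right)$)
$x = 8$ ($x = 4 \cdot 2 = 8$)
$z{\left(L,N \right)} = 8$
$h = 42$ ($h = 2 + 5 \cdot 8 = 2 + 40 = 42$)
$\frac{h}{s{\left(T{\left(-7 \right)} \right)}} = \frac{42}{3 + 2 \cdot 36^{2} + 1772 \cdot 36} = \frac{42}{3 + 2 \cdot 1296 + 63792} = \frac{42}{3 + 2592 + 63792} = \frac{42}{66387} = 42 \cdot \frac{1}{66387} = \frac{14}{22129}$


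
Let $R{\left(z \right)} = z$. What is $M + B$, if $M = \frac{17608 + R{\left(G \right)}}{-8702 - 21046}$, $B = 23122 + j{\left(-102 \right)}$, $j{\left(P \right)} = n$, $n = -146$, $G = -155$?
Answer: $\frac{683472595}{29748} \approx 22975.0$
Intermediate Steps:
$j{\left(P \right)} = -146$
$B = 22976$ ($B = 23122 - 146 = 22976$)
$M = - \frac{17453}{29748}$ ($M = \frac{17608 - 155}{-8702 - 21046} = \frac{17453}{-29748} = 17453 \left(- \frac{1}{29748}\right) = - \frac{17453}{29748} \approx -0.58669$)
$M + B = - \frac{17453}{29748} + 22976 = \frac{683472595}{29748}$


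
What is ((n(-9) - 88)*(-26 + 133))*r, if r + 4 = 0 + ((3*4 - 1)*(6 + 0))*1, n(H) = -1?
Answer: -590426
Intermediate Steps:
r = 62 (r = -4 + (0 + ((3*4 - 1)*(6 + 0))*1) = -4 + (0 + ((12 - 1)*6)*1) = -4 + (0 + (11*6)*1) = -4 + (0 + 66*1) = -4 + (0 + 66) = -4 + 66 = 62)
((n(-9) - 88)*(-26 + 133))*r = ((-1 - 88)*(-26 + 133))*62 = -89*107*62 = -9523*62 = -590426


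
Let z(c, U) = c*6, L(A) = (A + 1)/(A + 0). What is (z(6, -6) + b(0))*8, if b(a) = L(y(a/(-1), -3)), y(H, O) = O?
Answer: 880/3 ≈ 293.33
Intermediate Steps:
L(A) = (1 + A)/A
b(a) = ⅔ (b(a) = (1 - 3)/(-3) = -⅓*(-2) = ⅔)
z(c, U) = 6*c
(z(6, -6) + b(0))*8 = (6*6 + ⅔)*8 = (36 + ⅔)*8 = (110/3)*8 = 880/3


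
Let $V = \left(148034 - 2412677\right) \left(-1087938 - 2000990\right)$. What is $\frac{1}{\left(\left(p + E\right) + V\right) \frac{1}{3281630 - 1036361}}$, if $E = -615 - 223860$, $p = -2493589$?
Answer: $\frac{2245269}{6995316454640} \approx 3.2097 \cdot 10^{-7}$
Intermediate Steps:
$E = -224475$ ($E = -615 - 223860 = -224475$)
$V = 6995319172704$ ($V = \left(-2264643\right) \left(-3088928\right) = 6995319172704$)
$\frac{1}{\left(\left(p + E\right) + V\right) \frac{1}{3281630 - 1036361}} = \frac{1}{\left(\left(-2493589 - 224475\right) + 6995319172704\right) \frac{1}{3281630 - 1036361}} = \frac{1}{\left(-2718064 + 6995319172704\right) \frac{1}{2245269}} = \frac{1}{6995316454640 \cdot \frac{1}{2245269}} = \frac{1}{\frac{6995316454640}{2245269}} = \frac{2245269}{6995316454640}$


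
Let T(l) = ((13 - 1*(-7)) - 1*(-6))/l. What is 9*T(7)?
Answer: 234/7 ≈ 33.429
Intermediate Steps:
T(l) = 26/l (T(l) = ((13 + 7) + 6)/l = (20 + 6)/l = 26/l)
9*T(7) = 9*(26/7) = 234/7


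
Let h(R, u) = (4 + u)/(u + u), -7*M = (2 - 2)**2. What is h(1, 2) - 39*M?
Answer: 3/2 ≈ 1.5000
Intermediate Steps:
M = 0 (M = -(2 - 2)**2/7 = -1/7*0**2 = -1/7*0 = 0)
h(R, u) = (4 + u)/(2*u) (h(R, u) = (4 + u)/((2*u)) = (4 + u)*(1/(2*u)) = (4 + u)/(2*u))
h(1, 2) - 39*M = (1/2)*(4 + 2)/2 - 39*0 = (1/2)*(1/2)*6 + 0 = 3/2 + 0 = 3/2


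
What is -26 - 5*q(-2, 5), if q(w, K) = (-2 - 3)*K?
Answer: 99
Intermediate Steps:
q(w, K) = -5*K
-26 - 5*q(-2, 5) = -26 - (-25)*5 = -26 - 5*(-25) = -26 + 125 = 99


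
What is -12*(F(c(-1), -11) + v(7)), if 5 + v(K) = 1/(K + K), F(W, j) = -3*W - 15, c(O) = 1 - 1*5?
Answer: 666/7 ≈ 95.143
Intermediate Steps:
c(O) = -4 (c(O) = 1 - 5 = -4)
F(W, j) = -15 - 3*W
v(K) = -5 + 1/(2*K) (v(K) = -5 + 1/(K + K) = -5 + 1/(2*K))
-12*(F(c(-1), -11) + v(7)) = -12*((-15 - 3*(-4)) + (-5 + (½)/7)) = -12*((-15 + 12) + (-5 + (½)*(⅐))) = -12*(-3 + (-5 + 1/14)) = -12*(-3 - 69/14) = -12*(-111/14) = 666/7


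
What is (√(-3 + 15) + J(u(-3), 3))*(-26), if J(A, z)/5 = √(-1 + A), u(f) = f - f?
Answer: -130*I - 52*√3 ≈ -90.067 - 130.0*I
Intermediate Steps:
u(f) = 0
J(A, z) = 5*√(-1 + A)
(√(-3 + 15) + J(u(-3), 3))*(-26) = (√(-3 + 15) + 5*√(-1 + 0))*(-26) = (√12 + 5*√(-1))*(-26) = (2*√3 + 5*I)*(-26) = -130*I - 52*√3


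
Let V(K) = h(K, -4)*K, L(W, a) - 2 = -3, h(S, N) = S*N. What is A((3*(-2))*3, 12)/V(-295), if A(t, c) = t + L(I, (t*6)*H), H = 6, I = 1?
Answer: 19/348100 ≈ 5.4582e-5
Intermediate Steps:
h(S, N) = N*S
L(W, a) = -1 (L(W, a) = 2 - 3 = -1)
V(K) = -4*K**2 (V(K) = (-4*K)*K = -4*K**2)
A(t, c) = -1 + t (A(t, c) = t - 1 = -1 + t)
A((3*(-2))*3, 12)/V(-295) = (-1 + (3*(-2))*3)/((-4*(-295)**2)) = (-1 - 6*3)/((-4*87025)) = (-1 - 18)/(-348100) = -19*(-1/348100) = 19/348100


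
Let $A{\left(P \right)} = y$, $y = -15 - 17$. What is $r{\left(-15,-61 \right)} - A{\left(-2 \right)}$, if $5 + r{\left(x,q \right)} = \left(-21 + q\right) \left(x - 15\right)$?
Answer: $2487$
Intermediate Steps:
$y = -32$
$A{\left(P \right)} = -32$
$r{\left(x,q \right)} = -5 + \left(-21 + q\right) \left(-15 + x\right)$ ($r{\left(x,q \right)} = -5 + \left(-21 + q\right) \left(x - 15\right) = -5 + \left(-21 + q\right) \left(-15 + x\right)$)
$r{\left(-15,-61 \right)} - A{\left(-2 \right)} = \left(310 - -315 - -915 - -915\right) - -32 = \left(310 + 315 + 915 + 915\right) + 32 = 2455 + 32 = 2487$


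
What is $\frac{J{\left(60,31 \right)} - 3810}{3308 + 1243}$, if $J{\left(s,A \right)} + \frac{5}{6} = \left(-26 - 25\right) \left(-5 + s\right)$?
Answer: $- \frac{39695}{27306} \approx -1.4537$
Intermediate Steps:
$J{\left(s,A \right)} = \frac{1525}{6} - 51 s$ ($J{\left(s,A \right)} = - \frac{5}{6} + \left(-26 - 25\right) \left(-5 + s\right) = - \frac{5}{6} - 51 \left(-5 + s\right) = - \frac{5}{6} - \left(-255 + 51 s\right) = \frac{1525}{6} - 51 s$)
$\frac{J{\left(60,31 \right)} - 3810}{3308 + 1243} = \frac{\left(\frac{1525}{6} - 3060\right) - 3810}{3308 + 1243} = \frac{\left(\frac{1525}{6} - 3060\right) - 3810}{4551} = \left(- \frac{16835}{6} - 3810\right) \frac{1}{4551} = \left(- \frac{39695}{6}\right) \frac{1}{4551} = - \frac{39695}{27306}$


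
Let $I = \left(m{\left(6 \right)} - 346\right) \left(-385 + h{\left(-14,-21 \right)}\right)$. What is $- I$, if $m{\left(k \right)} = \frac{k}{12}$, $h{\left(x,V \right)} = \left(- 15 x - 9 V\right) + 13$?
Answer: $\frac{18657}{2} \approx 9328.5$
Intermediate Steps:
$h{\left(x,V \right)} = 13 - 15 x - 9 V$
$m{\left(k \right)} = \frac{k}{12}$ ($m{\left(k \right)} = k \frac{1}{12} = \frac{k}{12}$)
$I = - \frac{18657}{2}$ ($I = \left(\frac{1}{12} \cdot 6 - 346\right) \left(-385 - -412\right) = \left(\frac{1}{2} - 346\right) \left(-385 + \left(13 + 210 + 189\right)\right) = - \frac{691 \left(-385 + 412\right)}{2} = \left(- \frac{691}{2}\right) 27 = - \frac{18657}{2} \approx -9328.5$)
$- I = \left(-1\right) \left(- \frac{18657}{2}\right) = \frac{18657}{2}$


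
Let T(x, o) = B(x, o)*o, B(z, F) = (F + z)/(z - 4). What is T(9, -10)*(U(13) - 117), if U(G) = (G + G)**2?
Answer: 1118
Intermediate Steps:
B(z, F) = (F + z)/(-4 + z)
U(G) = 4*G**2 (U(G) = (2*G)**2 = 4*G**2)
T(x, o) = o*(o + x)/(-4 + x) (T(x, o) = ((o + x)/(-4 + x))*o = o*(o + x)/(-4 + x))
T(9, -10)*(U(13) - 117) = (-10*(-10 + 9)/(-4 + 9))*(4*13**2 - 117) = (-10*(-1)/5)*(4*169 - 117) = (-10*1/5*(-1))*(676 - 117) = 2*559 = 1118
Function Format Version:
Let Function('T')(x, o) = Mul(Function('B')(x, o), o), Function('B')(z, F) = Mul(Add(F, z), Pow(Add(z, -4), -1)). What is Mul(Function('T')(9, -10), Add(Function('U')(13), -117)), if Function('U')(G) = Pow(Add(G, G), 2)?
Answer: 1118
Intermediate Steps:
Function('B')(z, F) = Mul(Pow(Add(-4, z), -1), Add(F, z)) (Function('B')(z, F) = Mul(Add(F, z), Pow(Add(-4, z), -1)) = Mul(Pow(Add(-4, z), -1), Add(F, z)))
Function('U')(G) = Mul(4, Pow(G, 2)) (Function('U')(G) = Pow(Mul(2, G), 2) = Mul(4, Pow(G, 2)))
Function('T')(x, o) = Mul(o, Pow(Add(-4, x), -1), Add(o, x)) (Function('T')(x, o) = Mul(Mul(Pow(Add(-4, x), -1), Add(o, x)), o) = Mul(o, Pow(Add(-4, x), -1), Add(o, x)))
Mul(Function('T')(9, -10), Add(Function('U')(13), -117)) = Mul(Mul(-10, Pow(Add(-4, 9), -1), Add(-10, 9)), Add(Mul(4, Pow(13, 2)), -117)) = Mul(Mul(-10, Pow(5, -1), -1), Add(Mul(4, 169), -117)) = Mul(Mul(-10, Rational(1, 5), -1), Add(676, -117)) = Mul(2, 559) = 1118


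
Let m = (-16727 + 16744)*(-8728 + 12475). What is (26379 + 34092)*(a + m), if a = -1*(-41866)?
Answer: 6383621115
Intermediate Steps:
m = 63699 (m = 17*3747 = 63699)
a = 41866
(26379 + 34092)*(a + m) = (26379 + 34092)*(41866 + 63699) = 60471*105565 = 6383621115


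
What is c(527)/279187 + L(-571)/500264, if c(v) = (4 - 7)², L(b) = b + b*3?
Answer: -158290183/34916801342 ≈ -0.0045334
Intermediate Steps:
L(b) = 4*b (L(b) = b + 3*b = 4*b)
c(v) = 9 (c(v) = (-3)² = 9)
c(527)/279187 + L(-571)/500264 = 9/279187 + (4*(-571))/500264 = 9*(1/279187) - 2284*1/500264 = 9/279187 - 571/125066 = -158290183/34916801342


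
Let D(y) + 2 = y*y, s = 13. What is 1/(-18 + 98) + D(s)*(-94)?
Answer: -1255839/80 ≈ -15698.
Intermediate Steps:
D(y) = -2 + y**2 (D(y) = -2 + y*y = -2 + y**2)
1/(-18 + 98) + D(s)*(-94) = 1/(-18 + 98) + (-2 + 13**2)*(-94) = 1/80 + (-2 + 169)*(-94) = 1/80 + 167*(-94) = 1/80 - 15698 = -1255839/80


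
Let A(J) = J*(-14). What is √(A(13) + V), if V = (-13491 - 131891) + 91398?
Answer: I*√54166 ≈ 232.74*I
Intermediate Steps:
V = -53984 (V = -145382 + 91398 = -53984)
A(J) = -14*J
√(A(13) + V) = √(-14*13 - 53984) = √(-182 - 53984) = √(-54166) = I*√54166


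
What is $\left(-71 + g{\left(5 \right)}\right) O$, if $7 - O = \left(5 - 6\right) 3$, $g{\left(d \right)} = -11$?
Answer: $-820$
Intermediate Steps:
$O = 10$ ($O = 7 - \left(5 - 6\right) 3 = 7 - \left(-1\right) 3 = 7 - -3 = 7 + 3 = 10$)
$\left(-71 + g{\left(5 \right)}\right) O = \left(-71 - 11\right) 10 = \left(-82\right) 10 = -820$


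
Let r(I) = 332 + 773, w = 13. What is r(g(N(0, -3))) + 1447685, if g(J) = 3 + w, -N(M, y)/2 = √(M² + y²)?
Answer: 1448790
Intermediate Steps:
N(M, y) = -2*√(M² + y²)
g(J) = 16 (g(J) = 3 + 13 = 16)
r(I) = 1105
r(g(N(0, -3))) + 1447685 = 1105 + 1447685 = 1448790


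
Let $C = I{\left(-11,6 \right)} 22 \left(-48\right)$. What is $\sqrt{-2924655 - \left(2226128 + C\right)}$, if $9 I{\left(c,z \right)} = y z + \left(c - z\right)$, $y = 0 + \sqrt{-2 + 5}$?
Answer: $\frac{\sqrt{-46374999 + 6336 \sqrt{3}}}{3} \approx 2269.7 i$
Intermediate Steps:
$y = \sqrt{3}$ ($y = 0 + \sqrt{3} = \sqrt{3} \approx 1.732$)
$I{\left(c,z \right)} = - \frac{z}{9} + \frac{c}{9} + \frac{z \sqrt{3}}{9}$ ($I{\left(c,z \right)} = \frac{\sqrt{3} z + \left(c - z\right)}{9} = \frac{z \sqrt{3} + \left(c - z\right)}{9} = \frac{c - z + z \sqrt{3}}{9} = - \frac{z}{9} + \frac{c}{9} + \frac{z \sqrt{3}}{9}$)
$C = \frac{5984}{3} - 704 \sqrt{3}$ ($C = \left(\left(- \frac{1}{9}\right) 6 + \frac{1}{9} \left(-11\right) + \frac{1}{9} \cdot 6 \sqrt{3}\right) 22 \left(-48\right) = \left(- \frac{2}{3} - \frac{11}{9} + \frac{2 \sqrt{3}}{3}\right) 22 \left(-48\right) = \left(- \frac{17}{9} + \frac{2 \sqrt{3}}{3}\right) 22 \left(-48\right) = \left(- \frac{374}{9} + \frac{44 \sqrt{3}}{3}\right) \left(-48\right) = \frac{5984}{3} - 704 \sqrt{3} \approx 775.3$)
$\sqrt{-2924655 - \left(2226128 + C\right)} = \sqrt{-2924655 - \left(\frac{6684368}{3} - 704 \sqrt{3}\right)} = \sqrt{- \frac{15458333}{3} + 704 \sqrt{3}}$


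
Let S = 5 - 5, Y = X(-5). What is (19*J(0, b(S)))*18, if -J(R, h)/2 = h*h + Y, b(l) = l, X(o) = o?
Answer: 3420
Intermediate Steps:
Y = -5
S = 0
J(R, h) = 10 - 2*h**2 (J(R, h) = -2*(h*h - 5) = -2*(h**2 - 5) = -2*(-5 + h**2) = 10 - 2*h**2)
(19*J(0, b(S)))*18 = (19*(10 - 2*0**2))*18 = (19*(10 - 2*0))*18 = (19*(10 + 0))*18 = (19*10)*18 = 190*18 = 3420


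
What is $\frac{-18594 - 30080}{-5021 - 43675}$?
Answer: $\frac{24337}{24348} \approx 0.99955$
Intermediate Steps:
$\frac{-18594 - 30080}{-5021 - 43675} = - \frac{48674}{-48696} = \left(-48674\right) \left(- \frac{1}{48696}\right) = \frac{24337}{24348}$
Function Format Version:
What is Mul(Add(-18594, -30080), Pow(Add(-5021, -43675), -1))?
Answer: Rational(24337, 24348) ≈ 0.99955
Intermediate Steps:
Mul(Add(-18594, -30080), Pow(Add(-5021, -43675), -1)) = Mul(-48674, Pow(-48696, -1)) = Mul(-48674, Rational(-1, 48696)) = Rational(24337, 24348)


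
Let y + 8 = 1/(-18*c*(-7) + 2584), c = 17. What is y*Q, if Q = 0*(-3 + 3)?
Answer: 0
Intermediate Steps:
Q = 0 (Q = 0*0 = 0)
y = -37807/4726 (y = -8 + 1/(-18*17*(-7) + 2584) = -8 + 1/(-306*(-7) + 2584) = -8 + 1/(2142 + 2584) = -8 + 1/4726 = -37807/4726 ≈ -7.9998)
y*Q = -37807/4726*0 = 0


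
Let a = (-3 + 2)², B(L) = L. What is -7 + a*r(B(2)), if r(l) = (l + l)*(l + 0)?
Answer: 1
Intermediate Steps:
r(l) = 2*l² (r(l) = (2*l)*l = 2*l²)
a = 1 (a = (-1)² = 1)
-7 + a*r(B(2)) = -7 + 1*(2*2²) = -7 + 1*(2*4) = -7 + 1*8 = -7 + 8 = 1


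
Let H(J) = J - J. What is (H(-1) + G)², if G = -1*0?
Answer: 0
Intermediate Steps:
H(J) = 0
G = 0
(H(-1) + G)² = (0 + 0)² = 0² = 0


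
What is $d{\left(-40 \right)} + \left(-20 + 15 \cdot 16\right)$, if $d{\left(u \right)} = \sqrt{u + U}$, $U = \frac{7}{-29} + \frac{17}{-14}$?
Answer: $220 + \frac{i \sqrt{6833386}}{406} \approx 220.0 + 6.4386 i$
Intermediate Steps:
$U = - \frac{591}{406}$ ($U = 7 \left(- \frac{1}{29}\right) + 17 \left(- \frac{1}{14}\right) = - \frac{7}{29} - \frac{17}{14} = - \frac{591}{406} \approx -1.4557$)
$d{\left(u \right)} = \sqrt{- \frac{591}{406} + u}$ ($d{\left(u \right)} = \sqrt{u - \frac{591}{406}} = \sqrt{- \frac{591}{406} + u}$)
$d{\left(-40 \right)} + \left(-20 + 15 \cdot 16\right) = \frac{\sqrt{-239946 + 164836 \left(-40\right)}}{406} + \left(-20 + 15 \cdot 16\right) = \frac{\sqrt{-239946 - 6593440}}{406} + \left(-20 + 240\right) = \frac{\sqrt{-6833386}}{406} + 220 = \frac{i \sqrt{6833386}}{406} + 220 = 220 + \frac{i \sqrt{6833386}}{406}$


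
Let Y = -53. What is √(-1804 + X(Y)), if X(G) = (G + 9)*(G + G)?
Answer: 2*√715 ≈ 53.479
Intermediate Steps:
X(G) = 2*G*(9 + G) (X(G) = (9 + G)*(2*G) = 2*G*(9 + G))
√(-1804 + X(Y)) = √(-1804 + 2*(-53)*(9 - 53)) = √(-1804 + 2*(-53)*(-44)) = √(-1804 + 4664) = √2860 = 2*√715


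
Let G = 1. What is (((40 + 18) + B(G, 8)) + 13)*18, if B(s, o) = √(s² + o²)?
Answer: 1278 + 18*√65 ≈ 1423.1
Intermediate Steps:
B(s, o) = √(o² + s²)
(((40 + 18) + B(G, 8)) + 13)*18 = (((40 + 18) + √(8² + 1²)) + 13)*18 = ((58 + √(64 + 1)) + 13)*18 = ((58 + √65) + 13)*18 = (71 + √65)*18 = 1278 + 18*√65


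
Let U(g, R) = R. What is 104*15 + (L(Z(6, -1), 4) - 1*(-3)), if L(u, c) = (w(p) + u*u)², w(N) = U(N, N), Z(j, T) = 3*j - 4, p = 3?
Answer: 41164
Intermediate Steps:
Z(j, T) = -4 + 3*j
w(N) = N
L(u, c) = (3 + u²)² (L(u, c) = (3 + u*u)² = (3 + u²)²)
104*15 + (L(Z(6, -1), 4) - 1*(-3)) = 104*15 + ((3 + (-4 + 3*6)²)² - 1*(-3)) = 1560 + ((3 + (-4 + 18)²)² + 3) = 1560 + ((3 + 14²)² + 3) = 1560 + ((3 + 196)² + 3) = 1560 + (199² + 3) = 1560 + (39601 + 3) = 1560 + 39604 = 41164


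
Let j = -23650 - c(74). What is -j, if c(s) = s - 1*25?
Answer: 23699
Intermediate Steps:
c(s) = -25 + s (c(s) = s - 25 = -25 + s)
j = -23699 (j = -23650 - (-25 + 74) = -23650 - 1*49 = -23650 - 49 = -23699)
-j = -1*(-23699) = 23699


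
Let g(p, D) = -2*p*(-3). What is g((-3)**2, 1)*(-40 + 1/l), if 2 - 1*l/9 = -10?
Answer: -4319/2 ≈ -2159.5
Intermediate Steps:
l = 108 (l = 18 - 9*(-10) = 18 + 90 = 108)
g(p, D) = 6*p
g((-3)**2, 1)*(-40 + 1/l) = (6*(-3)**2)*(-40 + 1/108) = (6*9)*(-40 + 1/108) = 54*(-4319/108) = -4319/2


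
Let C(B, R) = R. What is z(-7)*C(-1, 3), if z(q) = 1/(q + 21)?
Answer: 3/14 ≈ 0.21429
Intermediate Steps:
z(q) = 1/(21 + q)
z(-7)*C(-1, 3) = 3/(21 - 7) = 3/14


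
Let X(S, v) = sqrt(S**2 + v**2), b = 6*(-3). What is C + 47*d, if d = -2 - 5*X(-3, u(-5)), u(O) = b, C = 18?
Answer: -76 - 705*sqrt(37) ≈ -4364.3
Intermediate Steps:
b = -18
u(O) = -18
d = -2 - 15*sqrt(37) (d = -2 - 5*sqrt((-3)**2 + (-18)**2) = -2 - 5*sqrt(9 + 324) = -2 - 15*sqrt(37) ≈ -93.241)
C + 47*d = 18 + 47*(-2 - 15*sqrt(37)) = 18 + (-94 - 705*sqrt(37)) = -76 - 705*sqrt(37)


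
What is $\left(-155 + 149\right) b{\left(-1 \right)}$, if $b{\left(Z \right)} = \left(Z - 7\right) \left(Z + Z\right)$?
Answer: $-96$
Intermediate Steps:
$b{\left(Z \right)} = 2 Z \left(-7 + Z\right)$ ($b{\left(Z \right)} = \left(-7 + Z\right) 2 Z = 2 Z \left(-7 + Z\right)$)
$\left(-155 + 149\right) b{\left(-1 \right)} = \left(-155 + 149\right) 2 \left(-1\right) \left(-7 - 1\right) = - 6 \cdot 2 \left(-1\right) \left(-8\right) = \left(-6\right) 16 = -96$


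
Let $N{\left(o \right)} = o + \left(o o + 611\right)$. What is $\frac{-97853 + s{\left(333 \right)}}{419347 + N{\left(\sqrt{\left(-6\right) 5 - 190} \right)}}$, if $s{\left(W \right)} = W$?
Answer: $- \frac{116286505}{500511332} + \frac{6095 i \sqrt{55}}{5505624652} \approx -0.23234 + 8.2101 \cdot 10^{-6} i$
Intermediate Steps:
$N{\left(o \right)} = 611 + o + o^{2}$ ($N{\left(o \right)} = o + \left(o^{2} + 611\right) = o + \left(611 + o^{2}\right) = 611 + o + o^{2}$)
$\frac{-97853 + s{\left(333 \right)}}{419347 + N{\left(\sqrt{\left(-6\right) 5 - 190} \right)}} = \frac{-97853 + 333}{419347 + \left(611 + \sqrt{\left(-6\right) 5 - 190} + \left(\sqrt{\left(-6\right) 5 - 190}\right)^{2}\right)} = - \frac{97520}{419347 + \left(611 + \sqrt{-30 - 190} + \left(\sqrt{-30 - 190}\right)^{2}\right)} = - \frac{97520}{419347 + \left(611 + \sqrt{-220} + \left(\sqrt{-220}\right)^{2}\right)} = - \frac{97520}{419347 + \left(611 + 2 i \sqrt{55} + \left(2 i \sqrt{55}\right)^{2}\right)} = - \frac{97520}{419347 + \left(611 + 2 i \sqrt{55} - 220\right)} = - \frac{97520}{419347 + \left(391 + 2 i \sqrt{55}\right)} = - \frac{97520}{419738 + 2 i \sqrt{55}}$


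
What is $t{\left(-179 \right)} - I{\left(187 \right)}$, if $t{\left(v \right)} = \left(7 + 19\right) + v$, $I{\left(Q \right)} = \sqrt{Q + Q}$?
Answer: $-153 - \sqrt{374} \approx -172.34$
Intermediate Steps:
$I{\left(Q \right)} = \sqrt{2} \sqrt{Q}$ ($I{\left(Q \right)} = \sqrt{2 Q} = \sqrt{2} \sqrt{Q}$)
$t{\left(v \right)} = 26 + v$
$t{\left(-179 \right)} - I{\left(187 \right)} = \left(26 - 179\right) - \sqrt{2} \sqrt{187} = -153 - \sqrt{374}$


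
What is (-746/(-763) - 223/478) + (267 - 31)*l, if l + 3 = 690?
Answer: 59131996687/364714 ≈ 1.6213e+5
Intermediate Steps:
l = 687 (l = -3 + 690 = 687)
(-746/(-763) - 223/478) + (267 - 31)*l = (-746/(-763) - 223/478) + (267 - 31)*687 = (-746*(-1/763) - 223*1/478) + 236*687 = (746/763 - 223/478) + 162132 = 186439/364714 + 162132 = 59131996687/364714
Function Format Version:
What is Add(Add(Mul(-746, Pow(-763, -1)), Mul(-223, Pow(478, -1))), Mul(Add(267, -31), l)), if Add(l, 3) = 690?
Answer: Rational(59131996687, 364714) ≈ 1.6213e+5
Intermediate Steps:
l = 687 (l = Add(-3, 690) = 687)
Add(Add(Mul(-746, Pow(-763, -1)), Mul(-223, Pow(478, -1))), Mul(Add(267, -31), l)) = Add(Add(Mul(-746, Pow(-763, -1)), Mul(-223, Pow(478, -1))), Mul(Add(267, -31), 687)) = Add(Add(Mul(-746, Rational(-1, 763)), Mul(-223, Rational(1, 478))), Mul(236, 687)) = Add(Add(Rational(746, 763), Rational(-223, 478)), 162132) = Add(Rational(186439, 364714), 162132) = Rational(59131996687, 364714)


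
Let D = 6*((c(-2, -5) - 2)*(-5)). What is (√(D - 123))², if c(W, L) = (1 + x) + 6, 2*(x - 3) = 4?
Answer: -423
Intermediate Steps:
x = 5 (x = 3 + (½)*4 = 3 + 2 = 5)
c(W, L) = 12 (c(W, L) = (1 + 5) + 6 = 6 + 6 = 12)
D = -300 (D = 6*((12 - 2)*(-5)) = 6*(10*(-5)) = 6*(-50) = -300)
(√(D - 123))² = (√(-300 - 123))² = (√(-423))² = (3*I*√47)² = -423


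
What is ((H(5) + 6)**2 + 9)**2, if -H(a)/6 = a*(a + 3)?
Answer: 2999205225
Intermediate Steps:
H(a) = -6*a*(3 + a) (H(a) = -6*a*(a + 3) = -6*a*(3 + a))
((H(5) + 6)**2 + 9)**2 = ((-6*5*(3 + 5) + 6)**2 + 9)**2 = ((-6*5*8 + 6)**2 + 9)**2 = ((-240 + 6)**2 + 9)**2 = ((-234)**2 + 9)**2 = (54756 + 9)**2 = 54765**2 = 2999205225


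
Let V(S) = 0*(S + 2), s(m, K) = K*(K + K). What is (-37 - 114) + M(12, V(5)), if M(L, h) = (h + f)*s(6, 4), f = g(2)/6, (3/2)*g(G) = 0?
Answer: -151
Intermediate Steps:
g(G) = 0 (g(G) = (⅔)*0 = 0)
s(m, K) = 2*K² (s(m, K) = K*(2*K) = 2*K²)
f = 0 (f = 0/6 = 0*(⅙) = 0)
V(S) = 0 (V(S) = 0*(2 + S) = 0)
M(L, h) = 32*h (M(L, h) = (h + 0)*(2*4²) = h*(2*16) = h*32 = 32*h)
(-37 - 114) + M(12, V(5)) = (-37 - 114) + 32*0 = -151 + 0 = -151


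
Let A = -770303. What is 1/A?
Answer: -1/770303 ≈ -1.2982e-6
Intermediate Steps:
1/A = 1/(-770303) = -1/770303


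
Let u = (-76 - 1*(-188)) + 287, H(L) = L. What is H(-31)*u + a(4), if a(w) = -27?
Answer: -12396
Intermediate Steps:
u = 399 (u = (-76 + 188) + 287 = 112 + 287 = 399)
H(-31)*u + a(4) = -31*399 - 27 = -12369 - 27 = -12396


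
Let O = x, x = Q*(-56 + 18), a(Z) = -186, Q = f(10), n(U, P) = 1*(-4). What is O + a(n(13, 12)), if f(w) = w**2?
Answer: -3986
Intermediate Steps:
n(U, P) = -4
Q = 100 (Q = 10**2 = 100)
x = -3800 (x = 100*(-56 + 18) = 100*(-38) = -3800)
O = -3800
O + a(n(13, 12)) = -3800 - 186 = -3986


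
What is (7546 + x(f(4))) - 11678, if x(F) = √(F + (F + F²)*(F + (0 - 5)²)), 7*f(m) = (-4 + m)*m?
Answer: -4132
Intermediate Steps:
f(m) = m*(-4 + m)/7 (f(m) = ((-4 + m)*m)/7 = (m*(-4 + m))/7 = m*(-4 + m)/7)
x(F) = √(F + (25 + F)*(F + F²)) (x(F) = √(F + (F + F²)*(F + (-5)²)) = √(F + (F + F²)*(F + 25)) = √(F + (F + F²)*(25 + F)) = √(F + (25 + F)*(F + F²)))
(7546 + x(f(4))) - 11678 = (7546 + √(((⅐)*4*(-4 + 4))*(26 + ((⅐)*4*(-4 + 4))² + 26*((⅐)*4*(-4 + 4))))) - 11678 = (7546 + √(((⅐)*4*0)*(26 + ((⅐)*4*0)² + 26*((⅐)*4*0)))) - 11678 = (7546 + √(0*(26 + 0² + 26*0))) - 11678 = (7546 + √(0*(26 + 0 + 0))) - 11678 = (7546 + √(0*26)) - 11678 = (7546 + √0) - 11678 = (7546 + 0) - 11678 = 7546 - 11678 = -4132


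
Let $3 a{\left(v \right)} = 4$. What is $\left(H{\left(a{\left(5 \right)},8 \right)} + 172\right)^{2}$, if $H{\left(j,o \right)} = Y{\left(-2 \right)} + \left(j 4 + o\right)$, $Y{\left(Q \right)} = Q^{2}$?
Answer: $\frac{322624}{9} \approx 35847.0$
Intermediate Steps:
$a{\left(v \right)} = \frac{4}{3}$ ($a{\left(v \right)} = \frac{1}{3} \cdot 4 = \frac{4}{3}$)
$H{\left(j,o \right)} = 4 + o + 4 j$ ($H{\left(j,o \right)} = \left(-2\right)^{2} + \left(j 4 + o\right) = 4 + \left(4 j + o\right) = 4 + \left(o + 4 j\right) = 4 + o + 4 j$)
$\left(H{\left(a{\left(5 \right)},8 \right)} + 172\right)^{2} = \left(\left(4 + 8 + 4 \cdot \frac{4}{3}\right) + 172\right)^{2} = \left(\left(4 + 8 + \frac{16}{3}\right) + 172\right)^{2} = \left(\frac{52}{3} + 172\right)^{2} = \left(\frac{568}{3}\right)^{2} = \frac{322624}{9}$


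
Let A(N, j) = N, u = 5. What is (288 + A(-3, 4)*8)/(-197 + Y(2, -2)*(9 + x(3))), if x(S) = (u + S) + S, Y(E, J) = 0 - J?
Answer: -264/157 ≈ -1.6815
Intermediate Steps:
Y(E, J) = -J
x(S) = 5 + 2*S (x(S) = (5 + S) + S = 5 + 2*S)
(288 + A(-3, 4)*8)/(-197 + Y(2, -2)*(9 + x(3))) = (288 - 3*8)/(-197 + (-1*(-2))*(9 + (5 + 2*3))) = (288 - 24)/(-197 + 2*(9 + (5 + 6))) = 264/(-197 + 2*(9 + 11)) = 264/(-197 + 2*20) = 264/(-197 + 40) = 264/(-157) = 264*(-1/157) = -264/157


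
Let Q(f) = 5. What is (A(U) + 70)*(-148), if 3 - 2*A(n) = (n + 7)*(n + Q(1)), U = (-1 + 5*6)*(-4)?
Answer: 884744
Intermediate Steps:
U = -116 (U = (-1 + 30)*(-4) = 29*(-4) = -116)
A(n) = 3/2 - (5 + n)*(7 + n)/2 (A(n) = 3/2 - (n + 7)*(n + 5)/2 = 3/2 - (7 + n)*(5 + n)/2 = 3/2 - (5 + n)*(7 + n)/2)
(A(U) + 70)*(-148) = ((-16 - 6*(-116) - ½*(-116)²) + 70)*(-148) = ((-16 + 696 - ½*13456) + 70)*(-148) = ((-16 + 696 - 6728) + 70)*(-148) = (-6048 + 70)*(-148) = -5978*(-148) = 884744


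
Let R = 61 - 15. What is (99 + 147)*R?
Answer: 11316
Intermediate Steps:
R = 46
(99 + 147)*R = (99 + 147)*46 = 246*46 = 11316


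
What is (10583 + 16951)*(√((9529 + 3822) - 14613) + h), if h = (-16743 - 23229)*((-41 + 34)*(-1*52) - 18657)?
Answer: 20133075455064 + 27534*I*√1262 ≈ 2.0133e+13 + 9.7814e+5*I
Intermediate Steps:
h = 731207796 (h = -39972*(-7*(-52) - 18657) = -39972*(364 - 18657) = -39972*(-18293) = 731207796)
(10583 + 16951)*(√((9529 + 3822) - 14613) + h) = (10583 + 16951)*(√((9529 + 3822) - 14613) + 731207796) = 27534*(√(13351 - 14613) + 731207796) = 27534*(√(-1262) + 731207796) = 27534*(I*√1262 + 731207796) = 27534*(731207796 + I*√1262) = 20133075455064 + 27534*I*√1262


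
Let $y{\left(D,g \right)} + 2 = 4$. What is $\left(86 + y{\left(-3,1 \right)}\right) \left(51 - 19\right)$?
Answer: $2816$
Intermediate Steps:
$y{\left(D,g \right)} = 2$ ($y{\left(D,g \right)} = -2 + 4 = 2$)
$\left(86 + y{\left(-3,1 \right)}\right) \left(51 - 19\right) = \left(86 + 2\right) \left(51 - 19\right) = 88 \cdot 32 = 2816$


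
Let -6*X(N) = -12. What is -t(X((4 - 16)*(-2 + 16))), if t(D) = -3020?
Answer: 3020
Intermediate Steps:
X(N) = 2 (X(N) = -1/6*(-12) = 2)
-t(X((4 - 16)*(-2 + 16))) = -1*(-3020) = 3020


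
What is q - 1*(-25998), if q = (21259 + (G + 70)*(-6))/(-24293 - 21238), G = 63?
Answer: 1183694477/45531 ≈ 25998.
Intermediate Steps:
q = -20461/45531 (q = (21259 + (63 + 70)*(-6))/(-24293 - 21238) = (21259 + 133*(-6))/(-45531) = (21259 - 798)*(-1/45531) = 20461*(-1/45531) = -20461/45531 ≈ -0.44939)
q - 1*(-25998) = -20461/45531 - 1*(-25998) = -20461/45531 + 25998 = 1183694477/45531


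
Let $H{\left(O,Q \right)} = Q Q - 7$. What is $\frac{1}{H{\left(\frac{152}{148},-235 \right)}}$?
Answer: $\frac{1}{55218} \approx 1.811 \cdot 10^{-5}$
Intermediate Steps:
$H{\left(O,Q \right)} = -7 + Q^{2}$ ($H{\left(O,Q \right)} = Q^{2} - 7 = -7 + Q^{2}$)
$\frac{1}{H{\left(\frac{152}{148},-235 \right)}} = \frac{1}{-7 + \left(-235\right)^{2}} = \frac{1}{-7 + 55225} = \frac{1}{55218}$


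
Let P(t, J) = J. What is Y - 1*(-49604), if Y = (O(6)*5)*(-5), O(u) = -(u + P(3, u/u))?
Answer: 49779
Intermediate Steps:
O(u) = -1 - u (O(u) = -(u + u/u) = -(u + 1) = -(1 + u) = -1 - u)
Y = 175 (Y = ((-1 - 1*6)*5)*(-5) = ((-1 - 6)*5)*(-5) = -7*5*(-5) = -35*(-5) = 175)
Y - 1*(-49604) = 175 - 1*(-49604) = 175 + 49604 = 49779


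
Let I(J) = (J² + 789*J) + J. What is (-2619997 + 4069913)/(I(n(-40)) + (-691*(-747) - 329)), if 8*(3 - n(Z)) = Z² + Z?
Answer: 362479/100258 ≈ 3.6155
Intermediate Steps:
n(Z) = 3 - Z/8 - Z²/8 (n(Z) = 3 - (Z² + Z)/8 = 3 - (Z + Z²)/8 = 3 + (-Z/8 - Z²/8) = 3 - Z/8 - Z²/8)
I(J) = J² + 790*J
(-2619997 + 4069913)/(I(n(-40)) + (-691*(-747) - 329)) = (-2619997 + 4069913)/((3 - ⅛*(-40) - ⅛*(-40)²)*(790 + (3 - ⅛*(-40) - ⅛*(-40)²)) + (-691*(-747) - 329)) = 1449916/((3 + 5 - ⅛*1600)*(790 + (3 + 5 - ⅛*1600)) + (516177 - 329)) = 1449916/((3 + 5 - 200)*(790 + (3 + 5 - 200)) + 515848) = 1449916/(-192*(790 - 192) + 515848) = 1449916/(-192*598 + 515848) = 1449916/(-114816 + 515848) = 1449916/401032 = 1449916*(1/401032) = 362479/100258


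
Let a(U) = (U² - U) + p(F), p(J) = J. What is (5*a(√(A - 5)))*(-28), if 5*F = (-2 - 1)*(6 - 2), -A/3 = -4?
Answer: -644 + 140*√7 ≈ -273.59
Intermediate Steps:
A = 12 (A = -3*(-4) = 12)
F = -12/5 (F = ((-2 - 1)*(6 - 2))/5 = (-3*4)/5 = (⅕)*(-12) = -12/5 ≈ -2.4000)
a(U) = -12/5 + U² - U (a(U) = (U² - U) - 12/5 = -12/5 + U² - U)
(5*a(√(A - 5)))*(-28) = (5*(-12/5 + (√(12 - 5))² - √(12 - 5)))*(-28) = (5*(-12/5 + (√7)² - √7))*(-28) = (5*(-12/5 + 7 - √7))*(-28) = (5*(23/5 - √7))*(-28) = (23 - 5*√7)*(-28) = -644 + 140*√7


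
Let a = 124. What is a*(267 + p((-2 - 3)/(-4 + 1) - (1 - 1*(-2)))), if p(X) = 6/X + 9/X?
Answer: 31713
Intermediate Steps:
p(X) = 15/X
a*(267 + p((-2 - 3)/(-4 + 1) - (1 - 1*(-2)))) = 124*(267 + 15/((-2 - 3)/(-4 + 1) - (1 - 1*(-2)))) = 124*(267 + 15/(-5/(-3) - (1 + 2))) = 124*(267 + 15/(-5*(-⅓) - 1*3)) = 124*(267 + 15/(5/3 - 3)) = 124*(267 + 15/(-4/3)) = 124*(267 + 15*(-¾)) = 124*(267 - 45/4) = 124*(1023/4) = 31713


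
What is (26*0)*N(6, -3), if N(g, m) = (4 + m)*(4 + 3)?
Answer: 0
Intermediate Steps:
N(g, m) = 28 + 7*m (N(g, m) = (4 + m)*7 = 28 + 7*m)
(26*0)*N(6, -3) = (26*0)*(28 + 7*(-3)) = 0*(28 - 21) = 0*7 = 0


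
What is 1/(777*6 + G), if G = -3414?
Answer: 1/1248 ≈ 0.00080128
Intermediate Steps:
1/(777*6 + G) = 1/(777*6 - 3414) = 1/(4662 - 3414) = 1/1248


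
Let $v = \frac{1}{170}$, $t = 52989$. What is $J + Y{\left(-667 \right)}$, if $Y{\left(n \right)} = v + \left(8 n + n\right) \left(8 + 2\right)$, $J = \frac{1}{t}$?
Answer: $- \frac{31809293573}{529890} \approx -60030.0$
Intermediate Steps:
$v = \frac{1}{170} \approx 0.0058824$
$J = \frac{1}{52989} \approx 1.8872 \cdot 10^{-5}$
$Y{\left(n \right)} = \frac{1}{170} + 90 n$ ($Y{\left(n \right)} = \frac{1}{170} + \left(8 n + n\right) \left(8 + 2\right) = \frac{1}{170} + 9 n 10 = \frac{1}{170} + 90 n$)
$J + Y{\left(-667 \right)} = \frac{1}{52989} + \left(\frac{1}{170} + 90 \left(-667\right)\right) = \frac{1}{52989} + \left(\frac{1}{170} - 60030\right) = \frac{1}{52989} - \frac{10205099}{170} = - \frac{31809293573}{529890}$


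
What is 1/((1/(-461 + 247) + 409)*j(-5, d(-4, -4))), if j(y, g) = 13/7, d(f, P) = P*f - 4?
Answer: 1498/1137825 ≈ 0.0013165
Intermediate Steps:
d(f, P) = -4 + P*f
j(y, g) = 13/7 (j(y, g) = 13*(1/7) = 13/7)
1/((1/(-461 + 247) + 409)*j(-5, d(-4, -4))) = 1/((1/(-461 + 247) + 409)*(13/7)) = 1/((1/(-214) + 409)*(13/7)) = 1/((-1/214 + 409)*(13/7)) = 1/((87525/214)*(13/7)) = 1/(1137825/1498) = 1498/1137825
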